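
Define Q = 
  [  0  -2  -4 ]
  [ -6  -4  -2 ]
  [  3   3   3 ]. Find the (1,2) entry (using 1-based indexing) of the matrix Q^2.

-4

Characteristic polynomial: r^3 + r^2 - 6r = r(r - 2)(r + 3), so the eigenvalues are -3, 0, 2.
r=0: eigenvector (1, -2, 1).
r=2: eigenvector (-1, 1, 0).
r=-3: eigenvector (0, -2, 1).
P = [[1, -1, 0], [-2, 1, -2], [1, 0, 1]], D = diag(0, 2, -3), P⁻¹ = [[1, 1, 2], [0, 1, 2], [-1, -1, -1]].
Q² = P·diag(0, 4, 9)·P⁻¹ = [[0, -4, -8], [18, 22, 26], [-9, -9, -9]].
The requested entry is -4.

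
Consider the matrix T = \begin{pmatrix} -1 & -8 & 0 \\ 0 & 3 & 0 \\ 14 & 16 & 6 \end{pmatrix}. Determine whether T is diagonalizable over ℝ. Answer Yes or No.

Characteristic polynomial: p(r) = r^3 - 8r^2 + 9r + 18 = (r - 6)(r - 3)(r + 1).
All 3 eigenvalues are distinct, so T is diagonalizable.

Yes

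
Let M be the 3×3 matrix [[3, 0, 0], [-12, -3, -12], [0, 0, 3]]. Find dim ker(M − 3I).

2

M − 3I = [[0, 0, 0], [-12, -6, -12], [0, 0, 0]].
This matrix has rank 1, so its null space has dimension 3 − 1 = 2.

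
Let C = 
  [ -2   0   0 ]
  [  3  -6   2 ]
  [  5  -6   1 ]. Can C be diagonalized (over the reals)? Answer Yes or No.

Characteristic polynomial: p(μ) = μ^3 + 7μ^2 + 16μ + 12 = (μ + 2)^2(μ + 3).
μ = -2 has algebraic multiplicity 2; rank(C + 2I) = 2, so geometric multiplicity = 1.
Geometric multiplicity < algebraic multiplicity, so C is not diagonalizable.

No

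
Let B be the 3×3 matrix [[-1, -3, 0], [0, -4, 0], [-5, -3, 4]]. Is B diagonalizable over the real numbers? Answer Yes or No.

Characteristic polynomial: p(λ) = λ^3 + λ^2 - 16λ - 16 = (λ - 4)(λ + 1)(λ + 4).
All 3 eigenvalues are distinct, so B is diagonalizable.

Yes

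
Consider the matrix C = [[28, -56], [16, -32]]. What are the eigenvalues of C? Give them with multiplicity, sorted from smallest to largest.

Characteristic polynomial: p(s) = s^2 + 4s = s(s + 4).
Roots (with multiplicity): -4, 0.

-4, 0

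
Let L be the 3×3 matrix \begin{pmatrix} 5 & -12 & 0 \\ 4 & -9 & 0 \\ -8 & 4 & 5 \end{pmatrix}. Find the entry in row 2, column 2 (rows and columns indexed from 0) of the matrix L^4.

625

Characteristic polynomial: t^3 - t^2 - 17t - 15 = (t - 5)(t + 1)(t + 3), so the eigenvalues are -3, -1, 5.
t=-3: eigenvector (-3, -2, -2).
t=5: eigenvector (0, 0, 1).
t=-1: eigenvector (2, 1, 2).
P = [[-3, 0, 2], [-2, 0, 1], [-2, 1, 2]], D = diag(-3, 5, -1), P⁻¹ = [[1, -2, 0], [-2, 2, 1], [2, -3, 0]].
L⁴ = P·diag(81, 625, 1)·P⁻¹ = [[-239, 480, 0], [-160, 321, 0], [-1408, 1568, 625]].
The requested entry is 625.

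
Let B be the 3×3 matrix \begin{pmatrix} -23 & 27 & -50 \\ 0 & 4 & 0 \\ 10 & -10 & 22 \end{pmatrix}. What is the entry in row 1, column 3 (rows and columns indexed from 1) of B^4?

650

Characteristic polynomial: s^3 - 3s^2 - 10s + 24 = (s - 4)(s - 2)(s + 3), so the eigenvalues are -3, 2, 4.
s=-3: eigenvector (5, 0, -2).
s=2: eigenvector (-2, 0, 1).
s=4: eigenvector (1, 1, 0).
P = [[5, -2, 1], [0, 0, 1], [-2, 1, 0]], D = diag(-3, 2, 4), P⁻¹ = [[1, -1, 2], [2, -2, 5], [0, 1, 0]].
B⁴ = P·diag(81, 16, 256)·P⁻¹ = [[341, -85, 650], [0, 256, 0], [-130, 130, -244]].
The requested entry is 650.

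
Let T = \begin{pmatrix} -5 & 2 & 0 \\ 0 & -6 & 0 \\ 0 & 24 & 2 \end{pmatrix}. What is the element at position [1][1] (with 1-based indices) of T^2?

25

Characteristic polynomial: r^3 + 9r^2 + 8r - 60 = (r - 2)(r + 5)(r + 6), so the eigenvalues are -6, -5, 2.
r=-5: eigenvector (1, 0, 0).
r=-6: eigenvector (-2, 1, -3).
r=2: eigenvector (0, 0, 1).
P = [[1, -2, 0], [0, 1, 0], [0, -3, 1]], D = diag(-5, -6, 2), P⁻¹ = [[1, 2, 0], [0, 1, 0], [0, 3, 1]].
T² = P·diag(25, 36, 4)·P⁻¹ = [[25, -22, 0], [0, 36, 0], [0, -96, 4]].
The requested entry is 25.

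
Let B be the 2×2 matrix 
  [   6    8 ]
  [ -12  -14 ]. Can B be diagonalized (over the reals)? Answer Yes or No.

Yes

Characteristic polynomial: p(μ) = μ^2 + 8μ + 12 = (μ + 2)(μ + 6).
All 2 eigenvalues are distinct, so B is diagonalizable.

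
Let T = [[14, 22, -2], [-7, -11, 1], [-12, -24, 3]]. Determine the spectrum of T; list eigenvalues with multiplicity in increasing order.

Characteristic polynomial: p(s) = s^3 - 6s^2 + 9s = s(s - 3)^2.
Roots (with multiplicity): 0, 3, 3.

0, 3, 3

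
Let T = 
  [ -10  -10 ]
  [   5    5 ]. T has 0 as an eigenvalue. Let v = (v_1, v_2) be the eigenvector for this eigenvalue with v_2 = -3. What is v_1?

3

T = [[-10, -10], [5, 5]].
Solving (T)v = 0 gives the eigenspace spanned by (3, -3).
With v_2 = -3, v = (3, -3), so v_1 = 3.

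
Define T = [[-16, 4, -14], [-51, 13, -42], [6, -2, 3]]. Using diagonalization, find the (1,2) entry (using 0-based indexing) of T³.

-546

Characteristic polynomial: s^3 - 13s + 12 = (s - 3)(s - 1)(s + 4), so the eigenvalues are -4, 1, 3.
s=-4: eigenvector (1, 3, 0).
s=1: eigenvector (-2, -5, 1).
s=3: eigenvector (-2, -6, 1).
P = [[1, -2, -2], [3, -5, -6], [0, 1, 1]], D = diag(-4, 1, 3), P⁻¹ = [[1, 0, 2], [-3, 1, 0], [3, -1, 1]].
T³ = P·diag(-64, 1, 27)·P⁻¹ = [[-220, 52, -182], [-663, 157, -546], [78, -26, 27]].
The requested entry is -546.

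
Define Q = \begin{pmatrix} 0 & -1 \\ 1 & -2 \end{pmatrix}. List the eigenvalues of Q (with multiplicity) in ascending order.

-1, -1

Characteristic polynomial: p(s) = s^2 + 2s + 1 = (s + 1)^2.
Roots (with multiplicity): -1, -1.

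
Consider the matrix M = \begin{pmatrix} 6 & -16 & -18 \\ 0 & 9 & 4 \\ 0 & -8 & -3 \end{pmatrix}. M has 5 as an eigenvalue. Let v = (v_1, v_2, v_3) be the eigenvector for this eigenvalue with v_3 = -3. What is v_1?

M − 5I = [[1, -16, -18], [0, 4, 4], [0, -8, -8]].
Solving (M − 5I)v = 0 gives the eigenspace spanned by (-6, 3, -3).
With v_3 = -3, v = (-6, 3, -3), so v_1 = -6.

-6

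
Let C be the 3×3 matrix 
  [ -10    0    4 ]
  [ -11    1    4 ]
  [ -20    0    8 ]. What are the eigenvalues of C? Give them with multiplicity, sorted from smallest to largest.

-2, 0, 1

Characteristic polynomial: p(λ) = λ^3 + λ^2 - 2λ = λ(λ - 1)(λ + 2).
Roots (with multiplicity): -2, 0, 1.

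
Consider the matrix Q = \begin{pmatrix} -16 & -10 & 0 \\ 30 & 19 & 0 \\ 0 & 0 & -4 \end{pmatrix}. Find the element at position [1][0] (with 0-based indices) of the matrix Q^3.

Characteristic polynomial: μ^3 + μ^2 - 16μ - 16 = (μ - 4)(μ + 1)(μ + 4), so the eigenvalues are -4, -1, 4.
μ=-4: eigenvector (0, 0, 1).
μ=-1: eigenvector (2, -3, 0).
μ=4: eigenvector (1, -2, 0).
P = [[0, 2, 1], [0, -3, -2], [1, 0, 0]], D = diag(-4, -1, 4), P⁻¹ = [[0, 0, 1], [2, 1, 0], [-3, -2, 0]].
Q³ = P·diag(-64, -1, 64)·P⁻¹ = [[-196, -130, 0], [390, 259, 0], [0, 0, -64]].
The requested entry is 390.

390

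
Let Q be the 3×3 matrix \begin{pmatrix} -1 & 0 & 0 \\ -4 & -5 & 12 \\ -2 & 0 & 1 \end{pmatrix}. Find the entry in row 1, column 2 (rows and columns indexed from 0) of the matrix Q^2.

-48

Characteristic polynomial: s^3 + 5s^2 - s - 5 = (s - 1)(s + 1)(s + 5), so the eigenvalues are -5, -1, 1.
s=-1: eigenvector (1, 2, 1).
s=-5: eigenvector (0, 1, 0).
s=1: eigenvector (0, 2, 1).
P = [[1, 0, 0], [2, 1, 2], [1, 0, 1]], D = diag(-1, -5, 1), P⁻¹ = [[1, 0, 0], [0, 1, -2], [-1, 0, 1]].
Q² = P·diag(1, 25, 1)·P⁻¹ = [[1, 0, 0], [0, 25, -48], [0, 0, 1]].
The requested entry is -48.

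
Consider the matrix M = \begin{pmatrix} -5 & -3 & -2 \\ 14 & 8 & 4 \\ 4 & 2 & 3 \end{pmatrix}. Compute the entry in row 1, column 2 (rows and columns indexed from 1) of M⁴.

Characteristic polynomial: r^3 - 6r^2 + 11r - 6 = (r - 3)(r - 2)(r - 1), so the eigenvalues are 1, 2, 3.
r=1: eigenvector (1, -2, 0).
r=3: eigenvector (-1, 2, 1).
r=2: eigenvector (1, -1, -2).
P = [[1, -1, 1], [-2, 2, -1], [0, 1, -2]], D = diag(1, 3, 2), P⁻¹ = [[3, 1, 1], [4, 2, 1], [2, 1, 0]].
M⁴ = P·diag(1, 81, 16)·P⁻¹ = [[-289, -145, -80], [610, 306, 160], [260, 130, 81]].
The requested entry is -145.

-145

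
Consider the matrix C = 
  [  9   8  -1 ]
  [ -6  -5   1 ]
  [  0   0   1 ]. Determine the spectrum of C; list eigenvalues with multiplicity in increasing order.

Characteristic polynomial: p(t) = t^3 - 5t^2 + 7t - 3 = (t - 3)(t - 1)^2.
Roots (with multiplicity): 1, 1, 3.

1, 1, 3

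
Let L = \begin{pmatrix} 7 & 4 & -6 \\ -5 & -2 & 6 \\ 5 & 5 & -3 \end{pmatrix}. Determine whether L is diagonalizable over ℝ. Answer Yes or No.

Yes

Characteristic polynomial: p(t) = t^3 - 2t^2 - 9t + 18 = (t - 3)(t - 2)(t + 3).
All 3 eigenvalues are distinct, so L is diagonalizable.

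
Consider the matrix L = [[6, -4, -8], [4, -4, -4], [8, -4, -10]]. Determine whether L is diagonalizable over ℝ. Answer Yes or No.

Characteristic polynomial: p(t) = t^3 + 8t^2 + 20t + 16 = (t + 2)^2(t + 4).
t = -2 has algebraic multiplicity 2; rank(L + 2I) = 1, so geometric multiplicity = 2.
Every eigenvalue has geometric = algebraic multiplicity, so L is diagonalizable.

Yes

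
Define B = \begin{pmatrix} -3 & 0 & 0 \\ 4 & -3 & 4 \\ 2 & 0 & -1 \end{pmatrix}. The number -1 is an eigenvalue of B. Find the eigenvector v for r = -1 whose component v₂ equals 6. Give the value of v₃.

B + 1I = [[-2, 0, 0], [4, -2, 4], [2, 0, 0]].
Solving (B + 1I)v = 0 gives the eigenspace spanned by (0, 6, 3).
With v₂ = 6, v = (0, 6, 3), so v₃ = 3.

3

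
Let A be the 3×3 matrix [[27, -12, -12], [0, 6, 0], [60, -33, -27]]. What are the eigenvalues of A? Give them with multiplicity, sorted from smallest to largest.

Characteristic polynomial: p(μ) = μ^3 - 6μ^2 - 9μ + 54 = (μ - 6)(μ - 3)(μ + 3).
Roots (with multiplicity): -3, 3, 6.

-3, 3, 6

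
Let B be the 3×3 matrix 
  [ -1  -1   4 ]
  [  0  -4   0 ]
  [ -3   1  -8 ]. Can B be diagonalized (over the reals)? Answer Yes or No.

Characteristic polynomial: p(μ) = μ^3 + 13μ^2 + 56μ + 80 = (μ + 4)^2(μ + 5).
μ = -4 has algebraic multiplicity 2; rank(B + 4I) = 1, so geometric multiplicity = 2.
Every eigenvalue has geometric = algebraic multiplicity, so B is diagonalizable.

Yes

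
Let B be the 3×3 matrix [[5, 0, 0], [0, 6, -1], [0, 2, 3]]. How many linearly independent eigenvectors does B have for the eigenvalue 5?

2

B − 5I = [[0, 0, 0], [0, 1, -1], [0, 2, -2]].
This matrix has rank 1, so its null space has dimension 3 − 1 = 2.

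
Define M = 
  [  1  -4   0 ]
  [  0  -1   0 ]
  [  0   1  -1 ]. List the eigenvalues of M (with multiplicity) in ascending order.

Characteristic polynomial: p(r) = r^3 + r^2 - r - 1 = (r - 1)(r + 1)^2.
Roots (with multiplicity): -1, -1, 1.

-1, -1, 1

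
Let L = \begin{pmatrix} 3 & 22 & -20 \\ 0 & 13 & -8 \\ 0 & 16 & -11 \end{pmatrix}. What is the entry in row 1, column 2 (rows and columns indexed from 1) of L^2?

32

Characteristic polynomial: λ^3 - 5λ^2 - 9λ + 45 = (λ - 5)(λ - 3)(λ + 3), so the eigenvalues are -3, 3, 5.
λ=3: eigenvector (1, 0, 0).
λ=-3: eigenvector (-3, -1, -2).
λ=5: eigenvector (1, 1, 1).
P = [[1, -3, 1], [0, -1, 1], [0, -2, 1]], D = diag(3, -3, 5), P⁻¹ = [[1, 1, -2], [0, 1, -1], [0, 2, -1]].
L² = P·diag(9, 9, 25)·P⁻¹ = [[9, 32, -16], [0, 41, -16], [0, 32, -7]].
The requested entry is 32.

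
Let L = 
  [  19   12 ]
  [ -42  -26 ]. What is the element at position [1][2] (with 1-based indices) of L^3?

468

Characteristic polynomial: μ^2 + 7μ + 10 = (μ + 2)(μ + 5), so the eigenvalues are -5, -2.
μ=-5: eigenvector (1, -2).
μ=-2: eigenvector (4, -7).
P = [[1, 4], [-2, -7]], D = diag(-5, -2), P⁻¹ = [[-7, -4], [2, 1]].
L³ = P·diag(-125, -8)·P⁻¹ = [[811, 468], [-1638, -944]].
The requested entry is 468.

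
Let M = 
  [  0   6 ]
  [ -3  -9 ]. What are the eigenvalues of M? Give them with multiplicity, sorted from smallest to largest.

Characteristic polynomial: p(t) = t^2 + 9t + 18 = (t + 3)(t + 6).
Roots (with multiplicity): -6, -3.

-6, -3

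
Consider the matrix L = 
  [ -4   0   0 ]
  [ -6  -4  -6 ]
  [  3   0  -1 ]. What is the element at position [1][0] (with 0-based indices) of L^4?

510

Characteristic polynomial: t^3 + 9t^2 + 24t + 16 = (t + 1)(t + 4)^2, so the eigenvalues are -4, -4, -1.
t=-1: eigenvector (0, -2, 1).
t=-4: eigenvector (0, 1, 0).
t=-4: eigenvector (-1, -1, 1).
P = [[0, 0, -1], [-2, 1, -1], [1, 0, 1]], D = diag(-1, -4, -4), P⁻¹ = [[1, 0, 1], [1, 1, 2], [-1, 0, 0]].
L⁴ = P·diag(1, 256, 256)·P⁻¹ = [[256, 0, 0], [510, 256, 510], [-255, 0, 1]].
The requested entry is 510.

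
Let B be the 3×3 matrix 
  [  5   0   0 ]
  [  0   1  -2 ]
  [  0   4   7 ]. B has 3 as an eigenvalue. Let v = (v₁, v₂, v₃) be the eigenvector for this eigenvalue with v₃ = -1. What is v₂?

B − 3I = [[2, 0, 0], [0, -2, -2], [0, 4, 4]].
Solving (B − 3I)v = 0 gives the eigenspace spanned by (0, 1, -1).
With v₃ = -1, v = (0, 1, -1), so v₂ = 1.

1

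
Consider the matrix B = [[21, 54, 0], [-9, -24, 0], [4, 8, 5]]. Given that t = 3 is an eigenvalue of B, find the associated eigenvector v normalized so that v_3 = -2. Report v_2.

B − 3I = [[18, 54, 0], [-9, -27, 0], [4, 8, 2]].
Solving (B − 3I)v = 0 gives the eigenspace spanned by (3, -1, -2).
With v_3 = -2, v = (3, -1, -2), so v_2 = -1.

-1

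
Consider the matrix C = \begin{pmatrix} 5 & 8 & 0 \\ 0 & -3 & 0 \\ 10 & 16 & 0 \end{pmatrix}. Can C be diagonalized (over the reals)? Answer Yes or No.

Yes

Characteristic polynomial: p(t) = t^3 - 2t^2 - 15t = t(t - 5)(t + 3).
All 3 eigenvalues are distinct, so C is diagonalizable.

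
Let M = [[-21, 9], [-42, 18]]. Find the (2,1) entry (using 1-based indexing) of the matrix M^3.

-378

Characteristic polynomial: t^2 + 3t = t(t + 3), so the eigenvalues are -3, 0.
t=-3: eigenvector (1, 2).
t=0: eigenvector (3, 7).
P = [[1, 3], [2, 7]], D = diag(-3, 0), P⁻¹ = [[7, -3], [-2, 1]].
M³ = P·diag(-27, 0)·P⁻¹ = [[-189, 81], [-378, 162]].
The requested entry is -378.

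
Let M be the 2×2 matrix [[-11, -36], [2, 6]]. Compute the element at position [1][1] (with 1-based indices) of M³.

Characteristic polynomial: r^2 + 5r + 6 = (r + 2)(r + 3), so the eigenvalues are -3, -2.
r=-3: eigenvector (9, -2).
r=-2: eigenvector (-4, 1).
P = [[9, -4], [-2, 1]], D = diag(-3, -2), P⁻¹ = [[1, 4], [2, 9]].
M³ = P·diag(-27, -8)·P⁻¹ = [[-179, -684], [38, 144]].
The requested entry is -179.

-179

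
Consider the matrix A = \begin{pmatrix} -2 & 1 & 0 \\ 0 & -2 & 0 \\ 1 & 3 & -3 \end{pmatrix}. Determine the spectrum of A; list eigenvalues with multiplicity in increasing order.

Characteristic polynomial: p(t) = t^3 + 7t^2 + 16t + 12 = (t + 2)^2(t + 3).
Roots (with multiplicity): -3, -2, -2.

-3, -2, -2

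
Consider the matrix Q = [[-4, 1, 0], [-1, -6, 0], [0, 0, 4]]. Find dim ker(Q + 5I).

1

Q + 5I = [[1, 1, 0], [-1, -1, 0], [0, 0, 9]].
This matrix has rank 2, so its null space has dimension 3 − 2 = 1.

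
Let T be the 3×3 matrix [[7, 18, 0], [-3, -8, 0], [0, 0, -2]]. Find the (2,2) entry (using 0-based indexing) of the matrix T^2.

Characteristic polynomial: s^3 + 3s^2 - 4 = (s - 1)(s + 2)^2, so the eigenvalues are -2, -2, 1.
s=1: eigenvector (3, -1, 0).
s=-2: eigenvector (-2, 1, 0).
s=-2: eigenvector (0, 0, 1).
P = [[3, -2, 0], [-1, 1, 0], [0, 0, 1]], D = diag(1, -2, -2), P⁻¹ = [[1, 2, 0], [1, 3, 0], [0, 0, 1]].
T² = P·diag(1, 4, 4)·P⁻¹ = [[-5, -18, 0], [3, 10, 0], [0, 0, 4]].
The requested entry is 4.

4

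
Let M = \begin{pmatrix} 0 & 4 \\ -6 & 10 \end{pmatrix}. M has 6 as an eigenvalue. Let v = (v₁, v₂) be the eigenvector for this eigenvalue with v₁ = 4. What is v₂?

M − 6I = [[-6, 4], [-6, 4]].
Solving (M − 6I)v = 0 gives the eigenspace spanned by (4, 6).
With v₁ = 4, v = (4, 6), so v₂ = 6.

6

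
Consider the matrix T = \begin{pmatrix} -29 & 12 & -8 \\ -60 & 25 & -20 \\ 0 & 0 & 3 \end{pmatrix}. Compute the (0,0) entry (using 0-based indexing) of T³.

Characteristic polynomial: r^3 + r^2 - 17r + 15 = (r - 3)(r - 1)(r + 5), so the eigenvalues are -5, 1, 3.
r=-5: eigenvector (1, 2, 0).
r=3: eigenvector (-4, -10, 1).
r=1: eigenvector (2, 5, 0).
P = [[1, -4, 2], [2, -10, 5], [0, 1, 0]], D = diag(-5, 3, 1), P⁻¹ = [[5, -2, 0], [0, 0, 1], [-2, 1, 2]].
T³ = P·diag(-125, 27, 1)·P⁻¹ = [[-629, 252, -104], [-1260, 505, -260], [0, 0, 27]].
The requested entry is -629.

-629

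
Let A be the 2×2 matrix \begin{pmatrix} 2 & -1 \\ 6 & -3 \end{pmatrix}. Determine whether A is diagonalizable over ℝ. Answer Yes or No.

Characteristic polynomial: p(μ) = μ^2 + μ = μ(μ + 1).
All 2 eigenvalues are distinct, so A is diagonalizable.

Yes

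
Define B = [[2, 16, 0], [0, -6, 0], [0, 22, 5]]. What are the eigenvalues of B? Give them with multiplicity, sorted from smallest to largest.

Characteristic polynomial: p(r) = r^3 - r^2 - 32r + 60 = (r - 5)(r - 2)(r + 6).
Roots (with multiplicity): -6, 2, 5.

-6, 2, 5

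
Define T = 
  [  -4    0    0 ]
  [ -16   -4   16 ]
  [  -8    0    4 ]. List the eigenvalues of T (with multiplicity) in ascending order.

Characteristic polynomial: p(λ) = λ^3 + 4λ^2 - 16λ - 64 = (λ - 4)(λ + 4)^2.
Roots (with multiplicity): -4, -4, 4.

-4, -4, 4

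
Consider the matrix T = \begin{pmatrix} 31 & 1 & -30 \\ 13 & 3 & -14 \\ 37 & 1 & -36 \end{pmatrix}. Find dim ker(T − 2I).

1

T − 2I = [[29, 1, -30], [13, 1, -14], [37, 1, -38]].
This matrix has rank 2, so its null space has dimension 3 − 2 = 1.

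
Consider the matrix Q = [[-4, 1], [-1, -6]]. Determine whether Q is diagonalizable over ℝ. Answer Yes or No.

Characteristic polynomial: p(s) = s^2 + 10s + 25 = (s + 5)^2.
s = -5 has algebraic multiplicity 2; rank(Q + 5I) = 1, so geometric multiplicity = 1.
Geometric multiplicity < algebraic multiplicity, so Q is not diagonalizable.

No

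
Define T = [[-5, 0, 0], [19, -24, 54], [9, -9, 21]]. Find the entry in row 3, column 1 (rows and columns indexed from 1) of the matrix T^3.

243

Characteristic polynomial: λ^3 + 8λ^2 - 3λ - 90 = (λ - 3)(λ + 5)(λ + 6), so the eigenvalues are -6, -5, 3.
λ=-5: eigenvector (1, 1, 0).
λ=-6: eigenvector (0, 3, 1).
λ=3: eigenvector (0, 2, 1).
P = [[1, 0, 0], [1, 3, 2], [0, 1, 1]], D = diag(-5, -6, 3), P⁻¹ = [[1, 0, 0], [-1, 1, -2], [1, -1, 3]].
T³ = P·diag(-125, -216, 27)·P⁻¹ = [[-125, 0, 0], [577, -702, 1458], [243, -243, 513]].
The requested entry is 243.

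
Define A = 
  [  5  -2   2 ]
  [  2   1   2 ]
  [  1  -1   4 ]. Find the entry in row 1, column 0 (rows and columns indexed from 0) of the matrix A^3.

Characteristic polynomial: t^3 - 10t^2 + 33t - 36 = (t - 4)(t - 3)^2, so the eigenvalues are 3, 3, 4.
t=3: eigenvector (1, 0, -1).
t=3: eigenvector (-1, 1, 2).
t=4: eigenvector (2, 2, 1).
P = [[1, -1, 2], [0, 1, 2], [-1, 2, 1]], D = diag(3, 3, 4), P⁻¹ = [[-3, 5, -4], [-2, 3, -2], [1, -1, 1]].
A³ = P·diag(27, 27, 64)·P⁻¹ = [[101, -74, 74], [74, -47, 74], [37, -37, 64]].
The requested entry is 74.

74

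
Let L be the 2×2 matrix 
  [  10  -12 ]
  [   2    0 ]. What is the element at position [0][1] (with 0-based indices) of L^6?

-255360

Characteristic polynomial: r^2 - 10r + 24 = (r - 6)(r - 4), so the eigenvalues are 4, 6.
r=4: eigenvector (-2, -1).
r=6: eigenvector (3, 1).
P = [[-2, 3], [-1, 1]], D = diag(4, 6), P⁻¹ = [[1, -3], [1, -2]].
L⁶ = P·diag(4096, 46656)·P⁻¹ = [[131776, -255360], [42560, -81024]].
The requested entry is -255360.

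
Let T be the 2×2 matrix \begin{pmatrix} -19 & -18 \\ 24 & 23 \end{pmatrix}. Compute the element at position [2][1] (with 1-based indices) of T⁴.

Characteristic polynomial: r^2 - 4r - 5 = (r - 5)(r + 1), so the eigenvalues are -1, 5.
r=5: eigenvector (-3, 4).
r=-1: eigenvector (1, -1).
P = [[-3, 1], [4, -1]], D = diag(5, -1), P⁻¹ = [[1, 1], [4, 3]].
T⁴ = P·diag(625, 1)·P⁻¹ = [[-1871, -1872], [2496, 2497]].
The requested entry is 2496.

2496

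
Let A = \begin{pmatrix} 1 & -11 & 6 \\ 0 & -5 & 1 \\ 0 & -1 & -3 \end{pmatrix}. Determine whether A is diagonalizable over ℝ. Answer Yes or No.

Characteristic polynomial: p(t) = t^3 + 7t^2 + 8t - 16 = (t - 1)(t + 4)^2.
t = -4 has algebraic multiplicity 2; rank(A + 4I) = 2, so geometric multiplicity = 1.
Geometric multiplicity < algebraic multiplicity, so A is not diagonalizable.

No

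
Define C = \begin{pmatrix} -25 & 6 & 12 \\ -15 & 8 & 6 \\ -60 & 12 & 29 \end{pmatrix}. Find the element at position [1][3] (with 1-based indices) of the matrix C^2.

Characteristic polynomial: s^3 - 12s^2 + 45s - 50 = (s - 5)^2(s - 2), so the eigenvalues are 2, 5, 5.
s=5: eigenvector (1, 1, 2).
s=2: eigenvector (-2, -1, -4).
s=5: eigenvector (4, 2, 9).
P = [[1, -2, 4], [1, -1, 2], [2, -4, 9]], D = diag(5, 2, 5), P⁻¹ = [[-1, 2, 0], [-5, 1, 2], [-2, 0, 1]].
C² = P·diag(25, 4, 25)·P⁻¹ = [[-185, 42, 84], [-105, 46, 42], [-420, 84, 193]].
The requested entry is 84.

84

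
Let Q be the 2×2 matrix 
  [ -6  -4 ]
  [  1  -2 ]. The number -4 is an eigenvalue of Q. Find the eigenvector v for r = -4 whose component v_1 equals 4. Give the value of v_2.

Q + 4I = [[-2, -4], [1, 2]].
Solving (Q + 4I)v = 0 gives the eigenspace spanned by (4, -2).
With v_1 = 4, v = (4, -2), so v_2 = -2.

-2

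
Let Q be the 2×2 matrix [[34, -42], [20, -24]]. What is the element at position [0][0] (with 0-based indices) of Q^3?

2344

Characteristic polynomial: r^2 - 10r + 24 = (r - 6)(r - 4), so the eigenvalues are 4, 6.
r=6: eigenvector (3, 2).
r=4: eigenvector (7, 5).
P = [[3, 7], [2, 5]], D = diag(6, 4), P⁻¹ = [[5, -7], [-2, 3]].
Q³ = P·diag(216, 64)·P⁻¹ = [[2344, -3192], [1520, -2064]].
The requested entry is 2344.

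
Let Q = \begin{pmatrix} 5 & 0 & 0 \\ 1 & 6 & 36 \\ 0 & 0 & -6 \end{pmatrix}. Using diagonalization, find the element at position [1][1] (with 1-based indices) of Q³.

Characteristic polynomial: r^3 - 5r^2 - 36r + 180 = (r - 6)(r - 5)(r + 6), so the eigenvalues are -6, 5, 6.
r=5: eigenvector (1, -1, 0).
r=6: eigenvector (0, 1, 0).
r=-6: eigenvector (0, -3, 1).
P = [[1, 0, 0], [-1, 1, -3], [0, 0, 1]], D = diag(5, 6, -6), P⁻¹ = [[1, 0, 0], [1, 1, 3], [0, 0, 1]].
Q³ = P·diag(125, 216, -216)·P⁻¹ = [[125, 0, 0], [91, 216, 1296], [0, 0, -216]].
The requested entry is 125.

125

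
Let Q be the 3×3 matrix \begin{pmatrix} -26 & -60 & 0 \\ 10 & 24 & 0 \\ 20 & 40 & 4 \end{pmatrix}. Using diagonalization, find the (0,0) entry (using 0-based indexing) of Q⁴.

3376

Characteristic polynomial: λ^3 - 2λ^2 - 32λ + 96 = (λ - 4)^2(λ + 6), so the eigenvalues are -6, 4, 4.
λ=-6: eigenvector (3, -1, -2).
λ=4: eigenvector (-2, 1, 2).
λ=4: eigenvector (0, 0, 1).
P = [[3, -2, 0], [-1, 1, 0], [-2, 2, 1]], D = diag(-6, 4, 4), P⁻¹ = [[1, 2, 0], [1, 3, 0], [0, -2, 1]].
Q⁴ = P·diag(1296, 256, 256)·P⁻¹ = [[3376, 6240, 0], [-1040, -1824, 0], [-2080, -4160, 256]].
The requested entry is 3376.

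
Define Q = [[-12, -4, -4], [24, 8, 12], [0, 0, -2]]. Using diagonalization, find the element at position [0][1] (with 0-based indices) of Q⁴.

256

Characteristic polynomial: t^3 + 6t^2 + 8t = t(t + 2)(t + 4), so the eigenvalues are -4, -2, 0.
t=-4: eigenvector (1, -2, 0).
t=0: eigenvector (-1, 3, 0).
t=-2: eigenvector (2, -6, 1).
P = [[1, -1, 2], [-2, 3, -6], [0, 0, 1]], D = diag(-4, 0, -2), P⁻¹ = [[3, 1, 0], [2, 1, 2], [0, 0, 1]].
Q⁴ = P·diag(256, 0, 16)·P⁻¹ = [[768, 256, 32], [-1536, -512, -96], [0, 0, 16]].
The requested entry is 256.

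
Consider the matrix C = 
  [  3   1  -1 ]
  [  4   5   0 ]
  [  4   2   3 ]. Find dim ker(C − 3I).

1

C − 3I = [[0, 1, -1], [4, 2, 0], [4, 2, 0]].
This matrix has rank 2, so its null space has dimension 3 − 2 = 1.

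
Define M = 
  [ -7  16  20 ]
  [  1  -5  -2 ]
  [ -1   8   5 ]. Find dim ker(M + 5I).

1

M + 5I = [[-2, 16, 20], [1, 0, -2], [-1, 8, 10]].
This matrix has rank 2, so its null space has dimension 3 − 2 = 1.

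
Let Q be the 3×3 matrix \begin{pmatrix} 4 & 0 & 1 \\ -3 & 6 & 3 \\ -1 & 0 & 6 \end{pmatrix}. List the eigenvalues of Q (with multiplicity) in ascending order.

5, 5, 6

Characteristic polynomial: p(t) = t^3 - 16t^2 + 85t - 150 = (t - 6)(t - 5)^2.
Roots (with multiplicity): 5, 5, 6.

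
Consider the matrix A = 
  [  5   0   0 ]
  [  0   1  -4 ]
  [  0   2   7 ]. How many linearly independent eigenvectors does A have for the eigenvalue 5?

2

A − 5I = [[0, 0, 0], [0, -4, -4], [0, 2, 2]].
This matrix has rank 1, so its null space has dimension 3 − 1 = 2.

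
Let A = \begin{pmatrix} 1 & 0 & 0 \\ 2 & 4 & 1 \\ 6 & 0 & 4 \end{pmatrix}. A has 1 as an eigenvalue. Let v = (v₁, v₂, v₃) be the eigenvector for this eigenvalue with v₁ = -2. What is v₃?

A − 1I = [[0, 0, 0], [2, 3, 1], [6, 0, 3]].
Solving (A − 1I)v = 0 gives the eigenspace spanned by (-2, 0, 4).
With v₁ = -2, v = (-2, 0, 4), so v₃ = 4.

4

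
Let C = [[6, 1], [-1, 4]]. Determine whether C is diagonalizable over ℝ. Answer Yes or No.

No

Characteristic polynomial: p(r) = r^2 - 10r + 25 = (r - 5)^2.
r = 5 has algebraic multiplicity 2; rank(C − 5I) = 1, so geometric multiplicity = 1.
Geometric multiplicity < algebraic multiplicity, so C is not diagonalizable.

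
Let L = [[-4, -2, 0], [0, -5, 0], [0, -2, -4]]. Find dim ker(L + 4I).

2

L + 4I = [[0, -2, 0], [0, -1, 0], [0, -2, 0]].
This matrix has rank 1, so its null space has dimension 3 − 1 = 2.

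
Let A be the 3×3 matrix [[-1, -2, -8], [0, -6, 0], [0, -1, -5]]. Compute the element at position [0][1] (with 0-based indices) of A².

Characteristic polynomial: t^3 + 12t^2 + 41t + 30 = (t + 1)(t + 5)(t + 6), so the eigenvalues are -6, -5, -1.
t=-1: eigenvector (1, 0, 0).
t=-6: eigenvector (2, 1, 1).
t=-5: eigenvector (2, 0, 1).
P = [[1, 2, 2], [0, 1, 0], [0, 1, 1]], D = diag(-1, -6, -5), P⁻¹ = [[1, 0, -2], [0, 1, 0], [0, -1, 1]].
A² = P·diag(1, 36, 25)·P⁻¹ = [[1, 22, 48], [0, 36, 0], [0, 11, 25]].
The requested entry is 22.

22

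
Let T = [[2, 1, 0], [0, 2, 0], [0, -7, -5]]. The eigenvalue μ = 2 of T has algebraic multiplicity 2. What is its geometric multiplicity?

T − 2I = [[0, 1, 0], [0, 0, 0], [0, -7, -7]].
This matrix has rank 2, so its null space has dimension 3 − 2 = 1.

1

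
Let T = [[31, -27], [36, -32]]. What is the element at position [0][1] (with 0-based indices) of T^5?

-12447

Characteristic polynomial: μ^2 + μ - 20 = (μ - 4)(μ + 5), so the eigenvalues are -5, 4.
μ=4: eigenvector (1, 1).
μ=-5: eigenvector (3, 4).
P = [[1, 3], [1, 4]], D = diag(4, -5), P⁻¹ = [[4, -3], [-1, 1]].
T⁵ = P·diag(1024, -3125)·P⁻¹ = [[13471, -12447], [16596, -15572]].
The requested entry is -12447.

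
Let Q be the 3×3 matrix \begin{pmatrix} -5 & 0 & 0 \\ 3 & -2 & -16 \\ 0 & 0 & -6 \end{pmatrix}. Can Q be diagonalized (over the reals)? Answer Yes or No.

Characteristic polynomial: p(r) = r^3 + 13r^2 + 52r + 60 = (r + 2)(r + 5)(r + 6).
All 3 eigenvalues are distinct, so Q is diagonalizable.

Yes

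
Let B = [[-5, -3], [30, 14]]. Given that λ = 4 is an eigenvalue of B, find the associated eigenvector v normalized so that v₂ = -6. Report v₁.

2

B − 4I = [[-9, -3], [30, 10]].
Solving (B − 4I)v = 0 gives the eigenspace spanned by (2, -6).
With v₂ = -6, v = (2, -6), so v₁ = 2.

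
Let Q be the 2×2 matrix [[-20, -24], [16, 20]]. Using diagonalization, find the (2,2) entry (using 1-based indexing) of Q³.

320

Characteristic polynomial: μ^2 - 16 = (μ - 4)(μ + 4), so the eigenvalues are -4, 4.
μ=4: eigenvector (1, -1).
μ=-4: eigenvector (-3, 2).
P = [[1, -3], [-1, 2]], D = diag(4, -4), P⁻¹ = [[-2, -3], [-1, -1]].
Q³ = P·diag(64, -64)·P⁻¹ = [[-320, -384], [256, 320]].
The requested entry is 320.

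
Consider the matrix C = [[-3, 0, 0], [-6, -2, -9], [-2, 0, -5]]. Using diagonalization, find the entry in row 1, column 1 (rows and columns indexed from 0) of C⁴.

16

Characteristic polynomial: μ^3 + 10μ^2 + 31μ + 30 = (μ + 2)(μ + 3)(μ + 5), so the eigenvalues are -5, -3, -2.
μ=-3: eigenvector (1, -3, -1).
μ=-2: eigenvector (0, 1, 0).
μ=-5: eigenvector (0, 3, 1).
P = [[1, 0, 0], [-3, 1, 3], [-1, 0, 1]], D = diag(-3, -2, -5), P⁻¹ = [[1, 0, 0], [0, 1, -3], [1, 0, 1]].
C⁴ = P·diag(81, 16, 625)·P⁻¹ = [[81, 0, 0], [1632, 16, 1827], [544, 0, 625]].
The requested entry is 16.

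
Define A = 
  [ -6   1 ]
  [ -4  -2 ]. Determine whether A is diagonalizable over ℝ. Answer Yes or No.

Characteristic polynomial: p(μ) = μ^2 + 8μ + 16 = (μ + 4)^2.
μ = -4 has algebraic multiplicity 2; rank(A + 4I) = 1, so geometric multiplicity = 1.
Geometric multiplicity < algebraic multiplicity, so A is not diagonalizable.

No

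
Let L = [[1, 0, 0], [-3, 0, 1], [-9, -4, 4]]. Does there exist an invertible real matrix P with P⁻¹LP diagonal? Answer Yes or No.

No

Characteristic polynomial: p(t) = t^3 - 5t^2 + 8t - 4 = (t - 2)^2(t - 1).
t = 2 has algebraic multiplicity 2; rank(L − 2I) = 2, so geometric multiplicity = 1.
Geometric multiplicity < algebraic multiplicity, so L is not diagonalizable.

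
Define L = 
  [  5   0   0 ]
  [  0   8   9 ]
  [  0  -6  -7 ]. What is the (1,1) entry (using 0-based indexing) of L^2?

Characteristic polynomial: s^3 - 6s^2 + 3s + 10 = (s - 5)(s - 2)(s + 1), so the eigenvalues are -1, 2, 5.
s=5: eigenvector (1, 0, 0).
s=-1: eigenvector (0, 1, -1).
s=2: eigenvector (0, 3, -2).
P = [[1, 0, 0], [0, 1, 3], [0, -1, -2]], D = diag(5, -1, 2), P⁻¹ = [[1, 0, 0], [0, -2, -3], [0, 1, 1]].
L² = P·diag(25, 1, 4)·P⁻¹ = [[25, 0, 0], [0, 10, 9], [0, -6, -5]].
The requested entry is 10.

10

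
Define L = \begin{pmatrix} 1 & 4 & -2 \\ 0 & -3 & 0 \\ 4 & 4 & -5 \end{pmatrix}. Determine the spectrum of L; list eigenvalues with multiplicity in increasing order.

Characteristic polynomial: p(r) = r^3 + 7r^2 + 15r + 9 = (r + 1)(r + 3)^2.
Roots (with multiplicity): -3, -3, -1.

-3, -3, -1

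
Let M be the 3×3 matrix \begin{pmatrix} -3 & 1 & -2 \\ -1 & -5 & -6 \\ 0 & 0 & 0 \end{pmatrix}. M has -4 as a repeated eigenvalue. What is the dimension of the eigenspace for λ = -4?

1

M + 4I = [[1, 1, -2], [-1, -1, -6], [0, 0, 4]].
This matrix has rank 2, so its null space has dimension 3 − 2 = 1.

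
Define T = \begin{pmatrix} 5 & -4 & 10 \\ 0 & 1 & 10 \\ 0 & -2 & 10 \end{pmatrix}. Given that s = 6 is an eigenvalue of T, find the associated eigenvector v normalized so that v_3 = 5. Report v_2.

T − 6I = [[-1, -4, 10], [0, -5, 10], [0, -2, 4]].
Solving (T − 6I)v = 0 gives the eigenspace spanned by (10, 10, 5).
With v_3 = 5, v = (10, 10, 5), so v_2 = 10.

10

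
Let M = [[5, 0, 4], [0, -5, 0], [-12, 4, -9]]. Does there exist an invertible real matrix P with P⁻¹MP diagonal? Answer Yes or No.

Yes

Characteristic polynomial: p(s) = s^3 + 9s^2 + 23s + 15 = (s + 1)(s + 3)(s + 5).
All 3 eigenvalues are distinct, so M is diagonalizable.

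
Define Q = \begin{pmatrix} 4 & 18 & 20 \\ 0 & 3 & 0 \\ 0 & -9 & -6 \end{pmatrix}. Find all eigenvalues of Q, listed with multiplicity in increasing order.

-6, 3, 4

Characteristic polynomial: p(t) = t^3 - t^2 - 30t + 72 = (t - 4)(t - 3)(t + 6).
Roots (with multiplicity): -6, 3, 4.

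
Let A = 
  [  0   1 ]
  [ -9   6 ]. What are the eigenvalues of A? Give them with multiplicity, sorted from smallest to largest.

3, 3

Characteristic polynomial: p(s) = s^2 - 6s + 9 = (s - 3)^2.
Roots (with multiplicity): 3, 3.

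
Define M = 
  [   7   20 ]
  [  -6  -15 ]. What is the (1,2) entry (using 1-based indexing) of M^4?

-5440

Characteristic polynomial: λ^2 + 8λ + 15 = (λ + 3)(λ + 5), so the eigenvalues are -5, -3.
λ=-3: eigenvector (-2, 1).
λ=-5: eigenvector (-5, 3).
P = [[-2, -5], [1, 3]], D = diag(-3, -5), P⁻¹ = [[-3, -5], [1, 2]].
M⁴ = P·diag(81, 625)·P⁻¹ = [[-2639, -5440], [1632, 3345]].
The requested entry is -5440.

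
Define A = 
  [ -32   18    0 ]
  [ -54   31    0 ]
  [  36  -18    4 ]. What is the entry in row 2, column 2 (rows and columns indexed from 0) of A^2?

Characteristic polynomial: s^3 - 3s^2 - 24s + 80 = (s - 4)^2(s + 5), so the eigenvalues are -5, 4, 4.
s=-5: eigenvector (-2, -3, 2).
s=4: eigenvector (1, 2, -1).
s=4: eigenvector (1, 2, 0).
P = [[-2, 1, 1], [-3, 2, 2], [2, -1, 0]], D = diag(-5, 4, 4), P⁻¹ = [[-2, 1, 0], [-4, 2, -1], [1, 0, 1]].
A² = P·diag(25, 16, 16)·P⁻¹ = [[52, -18, 0], [54, -11, 0], [-36, 18, 16]].
The requested entry is 16.

16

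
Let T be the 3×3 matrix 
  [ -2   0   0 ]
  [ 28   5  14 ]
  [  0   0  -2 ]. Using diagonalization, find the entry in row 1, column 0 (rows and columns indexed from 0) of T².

Characteristic polynomial: s^3 - s^2 - 16s - 20 = (s - 5)(s + 2)^2, so the eigenvalues are -2, -2, 5.
s=-2: eigenvector (1, -4, 0).
s=5: eigenvector (0, 1, 0).
s=-2: eigenvector (0, -2, 1).
P = [[1, 0, 0], [-4, 1, -2], [0, 0, 1]], D = diag(-2, 5, -2), P⁻¹ = [[1, 0, 0], [4, 1, 2], [0, 0, 1]].
T² = P·diag(4, 25, 4)·P⁻¹ = [[4, 0, 0], [84, 25, 42], [0, 0, 4]].
The requested entry is 84.

84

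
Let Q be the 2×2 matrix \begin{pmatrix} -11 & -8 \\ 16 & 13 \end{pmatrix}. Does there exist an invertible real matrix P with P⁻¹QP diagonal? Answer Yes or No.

Yes

Characteristic polynomial: p(r) = r^2 - 2r - 15 = (r - 5)(r + 3).
All 2 eigenvalues are distinct, so Q is diagonalizable.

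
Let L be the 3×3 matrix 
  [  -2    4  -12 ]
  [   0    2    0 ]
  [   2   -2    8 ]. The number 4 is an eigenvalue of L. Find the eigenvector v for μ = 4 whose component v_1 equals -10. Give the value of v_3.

L − 4I = [[-6, 4, -12], [0, -2, 0], [2, -2, 4]].
Solving (L − 4I)v = 0 gives the eigenspace spanned by (-10, 0, 5).
With v_1 = -10, v = (-10, 0, 5), so v_3 = 5.

5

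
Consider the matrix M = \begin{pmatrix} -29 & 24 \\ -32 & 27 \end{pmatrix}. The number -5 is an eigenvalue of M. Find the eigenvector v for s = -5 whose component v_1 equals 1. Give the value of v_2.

M + 5I = [[-24, 24], [-32, 32]].
Solving (M + 5I)v = 0 gives the eigenspace spanned by (1, 1).
With v_1 = 1, v = (1, 1), so v_2 = 1.

1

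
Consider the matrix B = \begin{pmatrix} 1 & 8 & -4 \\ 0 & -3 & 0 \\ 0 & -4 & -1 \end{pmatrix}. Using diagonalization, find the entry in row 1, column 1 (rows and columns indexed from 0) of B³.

-27

Characteristic polynomial: μ^3 + 3μ^2 - μ - 3 = (μ - 1)(μ + 1)(μ + 3), so the eigenvalues are -3, -1, 1.
μ=1: eigenvector (1, 0, 0).
μ=-3: eigenvector (0, 1, 2).
μ=-1: eigenvector (2, 0, 1).
P = [[1, 0, 2], [0, 1, 0], [0, 2, 1]], D = diag(1, -3, -1), P⁻¹ = [[1, 4, -2], [0, 1, 0], [0, -2, 1]].
B³ = P·diag(1, -27, -1)·P⁻¹ = [[1, 8, -4], [0, -27, 0], [0, -52, -1]].
The requested entry is -27.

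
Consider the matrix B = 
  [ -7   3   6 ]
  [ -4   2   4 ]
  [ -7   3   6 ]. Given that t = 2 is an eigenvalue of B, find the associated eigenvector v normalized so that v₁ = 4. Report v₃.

B − 2I = [[-9, 3, 6], [-4, 0, 4], [-7, 3, 4]].
Solving (B − 2I)v = 0 gives the eigenspace spanned by (4, 4, 4).
With v₁ = 4, v = (4, 4, 4), so v₃ = 4.

4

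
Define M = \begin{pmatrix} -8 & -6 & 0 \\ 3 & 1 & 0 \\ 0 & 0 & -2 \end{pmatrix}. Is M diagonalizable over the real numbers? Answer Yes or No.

Yes

Characteristic polynomial: p(t) = t^3 + 9t^2 + 24t + 20 = (t + 2)^2(t + 5).
t = -2 has algebraic multiplicity 2; rank(M + 2I) = 1, so geometric multiplicity = 2.
Every eigenvalue has geometric = algebraic multiplicity, so M is diagonalizable.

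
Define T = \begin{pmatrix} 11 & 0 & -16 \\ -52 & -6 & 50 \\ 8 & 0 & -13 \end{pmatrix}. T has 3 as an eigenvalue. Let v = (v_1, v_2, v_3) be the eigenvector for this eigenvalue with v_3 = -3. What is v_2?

T − 3I = [[8, 0, -16], [-52, -9, 50], [8, 0, -16]].
Solving (T − 3I)v = 0 gives the eigenspace spanned by (-6, 18, -3).
With v_3 = -3, v = (-6, 18, -3), so v_2 = 18.

18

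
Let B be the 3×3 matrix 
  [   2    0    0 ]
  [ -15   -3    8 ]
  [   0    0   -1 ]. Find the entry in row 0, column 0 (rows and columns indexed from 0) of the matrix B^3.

Characteristic polynomial: s^3 + 2s^2 - 5s - 6 = (s - 2)(s + 1)(s + 3), so the eigenvalues are -3, -1, 2.
s=2: eigenvector (1, -3, 0).
s=-1: eigenvector (0, 4, 1).
s=-3: eigenvector (0, 1, 0).
P = [[1, 0, 0], [-3, 4, 1], [0, 1, 0]], D = diag(2, -1, -3), P⁻¹ = [[1, 0, 0], [0, 0, 1], [3, 1, -4]].
B³ = P·diag(8, -1, -27)·P⁻¹ = [[8, 0, 0], [-105, -27, 104], [0, 0, -1]].
The requested entry is 8.

8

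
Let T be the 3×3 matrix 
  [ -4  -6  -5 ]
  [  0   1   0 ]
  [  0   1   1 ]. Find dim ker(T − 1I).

1

T − 1I = [[-5, -6, -5], [0, 0, 0], [0, 1, 0]].
This matrix has rank 2, so its null space has dimension 3 − 2 = 1.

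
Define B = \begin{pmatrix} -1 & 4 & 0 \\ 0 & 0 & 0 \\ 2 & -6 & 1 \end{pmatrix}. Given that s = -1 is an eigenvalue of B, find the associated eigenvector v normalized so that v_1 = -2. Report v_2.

0

B + 1I = [[0, 4, 0], [0, 1, 0], [2, -6, 2]].
Solving (B + 1I)v = 0 gives the eigenspace spanned by (-2, 0, 2).
With v_1 = -2, v = (-2, 0, 2), so v_2 = 0.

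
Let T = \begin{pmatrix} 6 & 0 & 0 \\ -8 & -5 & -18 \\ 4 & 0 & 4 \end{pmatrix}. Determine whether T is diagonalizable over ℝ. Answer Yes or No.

Characteristic polynomial: p(r) = r^3 - 5r^2 - 26r + 120 = (r - 6)(r - 4)(r + 5).
All 3 eigenvalues are distinct, so T is diagonalizable.

Yes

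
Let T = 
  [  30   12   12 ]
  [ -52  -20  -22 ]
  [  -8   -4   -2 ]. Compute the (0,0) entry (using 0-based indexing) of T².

Characteristic polynomial: s^3 - 8s^2 + 12s = s(s - 6)(s - 2), so the eigenvalues are 0, 2, 6.
s=6: eigenvector (1, -2, 0).
s=0: eigenvector (-2, 3, 2).
s=2: eigenvector (0, -1, 1).
P = [[1, -2, 0], [-2, 3, -1], [0, 2, 1]], D = diag(6, 0, 2), P⁻¹ = [[5, 2, 2], [2, 1, 1], [-4, -2, -1]].
T² = P·diag(36, 0, 4)·P⁻¹ = [[180, 72, 72], [-344, -136, -140], [-16, -8, -4]].
The requested entry is 180.

180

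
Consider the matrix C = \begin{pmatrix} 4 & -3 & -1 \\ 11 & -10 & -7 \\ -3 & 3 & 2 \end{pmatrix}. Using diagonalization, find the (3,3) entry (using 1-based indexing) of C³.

Characteristic polynomial: r^3 + 4r^2 - r - 4 = (r - 1)(r + 1)(r + 4), so the eigenvalues are -4, -1, 1.
r=1: eigenvector (1, 1, 0).
r=-1: eigenvector (-1, -2, 1).
r=-4: eigenvector (1, 3, -1).
P = [[1, -1, 1], [1, -2, 3], [0, 1, -1]], D = diag(1, -1, -4), P⁻¹ = [[1, 0, 1], [-1, 1, 2], [-1, 1, 1]].
C³ = P·diag(1, -1, -64)·P⁻¹ = [[64, -63, -61], [191, -190, -187], [-63, 63, 62]].
The requested entry is 62.

62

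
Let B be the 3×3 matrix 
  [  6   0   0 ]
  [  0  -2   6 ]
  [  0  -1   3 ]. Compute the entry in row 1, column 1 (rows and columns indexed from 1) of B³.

Characteristic polynomial: r^3 - 7r^2 + 6r = r(r - 6)(r - 1), so the eigenvalues are 0, 1, 6.
r=6: eigenvector (1, 0, 0).
r=0: eigenvector (0, 3, 1).
r=1: eigenvector (0, 2, 1).
P = [[1, 0, 0], [0, 3, 2], [0, 1, 1]], D = diag(6, 0, 1), P⁻¹ = [[1, 0, 0], [0, 1, -2], [0, -1, 3]].
B³ = P·diag(216, 0, 1)·P⁻¹ = [[216, 0, 0], [0, -2, 6], [0, -1, 3]].
The requested entry is 216.

216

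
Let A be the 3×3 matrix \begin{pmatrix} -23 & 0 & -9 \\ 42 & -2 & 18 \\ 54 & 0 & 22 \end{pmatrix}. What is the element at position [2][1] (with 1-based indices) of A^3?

990

Characteristic polynomial: s^3 + 3s^2 - 18s - 40 = (s - 4)(s + 2)(s + 5), so the eigenvalues are -5, -2, 4.
s=-5: eigenvector (1, -2, -2).
s=-2: eigenvector (0, 1, 0).
s=4: eigenvector (-1, 2, 3).
P = [[1, 0, -1], [-2, 1, 2], [-2, 0, 3]], D = diag(-5, -2, 4), P⁻¹ = [[3, 0, 1], [2, 1, 0], [2, 0, 1]].
A³ = P·diag(-125, -8, 64)·P⁻¹ = [[-503, 0, -189], [990, -8, 378], [1134, 0, 442]].
The requested entry is 990.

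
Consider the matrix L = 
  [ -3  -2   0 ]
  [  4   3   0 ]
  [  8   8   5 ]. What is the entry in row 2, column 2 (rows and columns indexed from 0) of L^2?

25

Characteristic polynomial: μ^3 - 5μ^2 - μ + 5 = (μ - 5)(μ - 1)(μ + 1), so the eigenvalues are -1, 1, 5.
μ=1: eigenvector (-1, 2, -2).
μ=-1: eigenvector (1, -1, 0).
μ=5: eigenvector (0, 0, 1).
P = [[-1, 1, 0], [2, -1, 0], [-2, 0, 1]], D = diag(1, -1, 5), P⁻¹ = [[1, 1, 0], [2, 1, 0], [2, 2, 1]].
L² = P·diag(1, 1, 25)·P⁻¹ = [[1, 0, 0], [0, 1, 0], [48, 48, 25]].
The requested entry is 25.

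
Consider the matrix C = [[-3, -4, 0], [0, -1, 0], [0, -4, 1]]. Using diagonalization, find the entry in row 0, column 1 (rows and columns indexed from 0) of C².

16

Characteristic polynomial: μ^3 + 3μ^2 - μ - 3 = (μ - 1)(μ + 1)(μ + 3), so the eigenvalues are -3, -1, 1.
μ=-3: eigenvector (1, 0, 0).
μ=-1: eigenvector (-2, 1, 2).
μ=1: eigenvector (0, 0, 1).
P = [[1, -2, 0], [0, 1, 0], [0, 2, 1]], D = diag(-3, -1, 1), P⁻¹ = [[1, 2, 0], [0, 1, 0], [0, -2, 1]].
C² = P·diag(9, 1, 1)·P⁻¹ = [[9, 16, 0], [0, 1, 0], [0, 0, 1]].
The requested entry is 16.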